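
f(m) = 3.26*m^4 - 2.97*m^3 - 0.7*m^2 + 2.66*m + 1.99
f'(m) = 13.04*m^3 - 8.91*m^2 - 1.4*m + 2.66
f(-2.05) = 76.76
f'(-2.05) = -144.26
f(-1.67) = 34.78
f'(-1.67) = -80.58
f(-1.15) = 8.22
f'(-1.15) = -27.35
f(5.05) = 1735.30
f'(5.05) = 1447.75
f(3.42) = 330.08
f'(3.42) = 415.28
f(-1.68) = 35.60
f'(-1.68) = -81.97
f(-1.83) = 49.54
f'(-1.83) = -104.53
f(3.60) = 411.48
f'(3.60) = 490.54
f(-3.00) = 331.96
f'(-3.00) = -425.41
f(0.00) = 1.99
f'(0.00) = 2.66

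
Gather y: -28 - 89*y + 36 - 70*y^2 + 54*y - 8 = -70*y^2 - 35*y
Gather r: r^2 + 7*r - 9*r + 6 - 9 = r^2 - 2*r - 3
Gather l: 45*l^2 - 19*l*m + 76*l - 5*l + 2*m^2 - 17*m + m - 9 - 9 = 45*l^2 + l*(71 - 19*m) + 2*m^2 - 16*m - 18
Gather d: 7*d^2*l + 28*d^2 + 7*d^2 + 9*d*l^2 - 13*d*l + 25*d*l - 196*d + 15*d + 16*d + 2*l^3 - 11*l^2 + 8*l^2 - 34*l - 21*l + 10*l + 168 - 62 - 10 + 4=d^2*(7*l + 35) + d*(9*l^2 + 12*l - 165) + 2*l^3 - 3*l^2 - 45*l + 100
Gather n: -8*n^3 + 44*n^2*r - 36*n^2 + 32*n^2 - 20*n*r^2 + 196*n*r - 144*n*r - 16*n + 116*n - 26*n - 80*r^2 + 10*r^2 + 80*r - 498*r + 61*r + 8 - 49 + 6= -8*n^3 + n^2*(44*r - 4) + n*(-20*r^2 + 52*r + 74) - 70*r^2 - 357*r - 35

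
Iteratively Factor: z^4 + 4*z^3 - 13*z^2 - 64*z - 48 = (z + 4)*(z^3 - 13*z - 12) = (z - 4)*(z + 4)*(z^2 + 4*z + 3) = (z - 4)*(z + 1)*(z + 4)*(z + 3)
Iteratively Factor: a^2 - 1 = (a - 1)*(a + 1)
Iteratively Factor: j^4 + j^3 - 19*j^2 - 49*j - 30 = (j + 3)*(j^3 - 2*j^2 - 13*j - 10) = (j - 5)*(j + 3)*(j^2 + 3*j + 2) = (j - 5)*(j + 1)*(j + 3)*(j + 2)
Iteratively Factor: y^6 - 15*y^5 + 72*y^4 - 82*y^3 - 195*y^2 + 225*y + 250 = (y + 1)*(y^5 - 16*y^4 + 88*y^3 - 170*y^2 - 25*y + 250) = (y - 5)*(y + 1)*(y^4 - 11*y^3 + 33*y^2 - 5*y - 50) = (y - 5)^2*(y + 1)*(y^3 - 6*y^2 + 3*y + 10) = (y - 5)^2*(y - 2)*(y + 1)*(y^2 - 4*y - 5) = (y - 5)^2*(y - 2)*(y + 1)^2*(y - 5)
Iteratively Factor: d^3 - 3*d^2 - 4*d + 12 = (d - 3)*(d^2 - 4) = (d - 3)*(d + 2)*(d - 2)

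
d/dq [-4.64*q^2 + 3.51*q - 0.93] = 3.51 - 9.28*q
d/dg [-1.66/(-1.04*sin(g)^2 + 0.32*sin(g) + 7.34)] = (0.5312 - 3.4528*sin(g))*cos(g)/(-1.04*sin(g)^2 + 0.32*sin(g) + 7.34)^2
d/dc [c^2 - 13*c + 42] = 2*c - 13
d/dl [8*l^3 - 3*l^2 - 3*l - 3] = 24*l^2 - 6*l - 3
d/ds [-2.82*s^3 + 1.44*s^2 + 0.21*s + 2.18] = -8.46*s^2 + 2.88*s + 0.21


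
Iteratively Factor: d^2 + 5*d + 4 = (d + 1)*(d + 4)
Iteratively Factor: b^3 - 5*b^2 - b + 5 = (b + 1)*(b^2 - 6*b + 5) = (b - 5)*(b + 1)*(b - 1)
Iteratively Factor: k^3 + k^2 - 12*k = (k - 3)*(k^2 + 4*k) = k*(k - 3)*(k + 4)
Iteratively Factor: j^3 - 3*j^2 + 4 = (j - 2)*(j^2 - j - 2) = (j - 2)^2*(j + 1)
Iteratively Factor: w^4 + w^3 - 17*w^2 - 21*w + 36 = (w + 3)*(w^3 - 2*w^2 - 11*w + 12) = (w - 4)*(w + 3)*(w^2 + 2*w - 3) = (w - 4)*(w - 1)*(w + 3)*(w + 3)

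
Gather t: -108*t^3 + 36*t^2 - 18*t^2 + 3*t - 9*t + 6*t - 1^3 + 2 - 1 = -108*t^3 + 18*t^2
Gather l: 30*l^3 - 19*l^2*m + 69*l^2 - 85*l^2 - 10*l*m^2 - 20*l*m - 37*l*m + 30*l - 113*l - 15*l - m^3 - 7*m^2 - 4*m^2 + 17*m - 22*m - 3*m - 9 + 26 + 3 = 30*l^3 + l^2*(-19*m - 16) + l*(-10*m^2 - 57*m - 98) - m^3 - 11*m^2 - 8*m + 20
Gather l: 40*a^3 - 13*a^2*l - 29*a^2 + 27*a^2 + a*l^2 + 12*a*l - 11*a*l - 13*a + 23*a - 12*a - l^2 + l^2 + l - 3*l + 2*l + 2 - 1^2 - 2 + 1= 40*a^3 - 2*a^2 + a*l^2 - 2*a + l*(-13*a^2 + a)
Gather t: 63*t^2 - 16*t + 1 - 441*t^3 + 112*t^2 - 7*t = -441*t^3 + 175*t^2 - 23*t + 1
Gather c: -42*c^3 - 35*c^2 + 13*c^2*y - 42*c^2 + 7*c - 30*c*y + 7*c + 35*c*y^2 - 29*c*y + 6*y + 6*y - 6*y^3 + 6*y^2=-42*c^3 + c^2*(13*y - 77) + c*(35*y^2 - 59*y + 14) - 6*y^3 + 6*y^2 + 12*y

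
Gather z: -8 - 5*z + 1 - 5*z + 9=2 - 10*z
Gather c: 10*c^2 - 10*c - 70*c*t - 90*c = 10*c^2 + c*(-70*t - 100)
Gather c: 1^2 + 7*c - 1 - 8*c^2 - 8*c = -8*c^2 - c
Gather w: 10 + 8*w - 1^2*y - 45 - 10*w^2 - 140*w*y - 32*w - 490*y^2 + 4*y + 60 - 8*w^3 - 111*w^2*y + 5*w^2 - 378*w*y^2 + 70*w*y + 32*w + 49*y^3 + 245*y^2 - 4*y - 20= -8*w^3 + w^2*(-111*y - 5) + w*(-378*y^2 - 70*y + 8) + 49*y^3 - 245*y^2 - y + 5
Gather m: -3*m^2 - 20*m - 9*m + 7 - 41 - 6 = -3*m^2 - 29*m - 40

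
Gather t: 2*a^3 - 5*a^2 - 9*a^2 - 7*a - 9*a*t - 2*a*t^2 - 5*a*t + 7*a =2*a^3 - 14*a^2 - 2*a*t^2 - 14*a*t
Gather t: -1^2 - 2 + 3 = 0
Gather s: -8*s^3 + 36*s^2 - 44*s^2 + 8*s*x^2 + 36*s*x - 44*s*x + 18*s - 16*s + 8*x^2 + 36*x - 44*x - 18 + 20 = -8*s^3 - 8*s^2 + s*(8*x^2 - 8*x + 2) + 8*x^2 - 8*x + 2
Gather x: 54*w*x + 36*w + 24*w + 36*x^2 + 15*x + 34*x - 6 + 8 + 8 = 60*w + 36*x^2 + x*(54*w + 49) + 10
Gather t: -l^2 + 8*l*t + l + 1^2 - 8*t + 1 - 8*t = -l^2 + l + t*(8*l - 16) + 2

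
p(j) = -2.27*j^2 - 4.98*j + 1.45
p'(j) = -4.54*j - 4.98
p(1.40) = -9.97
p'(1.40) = -11.34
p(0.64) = -2.67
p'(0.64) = -7.89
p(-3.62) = -10.27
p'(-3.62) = 11.45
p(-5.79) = -45.82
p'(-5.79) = 21.31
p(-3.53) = -9.26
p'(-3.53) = 11.05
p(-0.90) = 4.09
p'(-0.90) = -0.89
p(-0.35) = 2.91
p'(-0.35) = -3.39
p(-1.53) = 3.76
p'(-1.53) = 1.97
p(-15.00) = -434.60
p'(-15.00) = 63.12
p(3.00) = -33.92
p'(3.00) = -18.60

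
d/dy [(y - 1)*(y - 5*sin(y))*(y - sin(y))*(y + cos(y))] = (1 - y)*(y - 5*sin(y))*(y - sin(y))*(sin(y) - 1) + (1 - y)*(y - 5*sin(y))*(y + cos(y))*(cos(y) - 1) + (1 - y)*(y - sin(y))*(y + cos(y))*(5*cos(y) - 1) + (y - 5*sin(y))*(y - sin(y))*(y + cos(y))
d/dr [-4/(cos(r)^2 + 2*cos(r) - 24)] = -8*(cos(r) + 1)*sin(r)/(cos(r)^2 + 2*cos(r) - 24)^2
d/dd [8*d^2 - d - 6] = 16*d - 1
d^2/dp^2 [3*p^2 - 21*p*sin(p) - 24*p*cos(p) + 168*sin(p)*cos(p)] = 21*p*sin(p) + 24*p*cos(p) + 48*sin(p) - 336*sin(2*p) - 42*cos(p) + 6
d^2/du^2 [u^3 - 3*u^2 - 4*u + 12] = 6*u - 6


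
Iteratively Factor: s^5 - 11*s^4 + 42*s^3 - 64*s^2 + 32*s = (s - 4)*(s^4 - 7*s^3 + 14*s^2 - 8*s) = s*(s - 4)*(s^3 - 7*s^2 + 14*s - 8) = s*(s - 4)*(s - 1)*(s^2 - 6*s + 8) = s*(s - 4)^2*(s - 1)*(s - 2)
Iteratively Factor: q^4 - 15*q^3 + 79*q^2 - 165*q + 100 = (q - 4)*(q^3 - 11*q^2 + 35*q - 25) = (q - 5)*(q - 4)*(q^2 - 6*q + 5) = (q - 5)*(q - 4)*(q - 1)*(q - 5)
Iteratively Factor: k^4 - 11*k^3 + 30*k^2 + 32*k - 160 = (k + 2)*(k^3 - 13*k^2 + 56*k - 80) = (k - 5)*(k + 2)*(k^2 - 8*k + 16) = (k - 5)*(k - 4)*(k + 2)*(k - 4)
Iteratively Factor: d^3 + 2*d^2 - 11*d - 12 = (d + 1)*(d^2 + d - 12) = (d - 3)*(d + 1)*(d + 4)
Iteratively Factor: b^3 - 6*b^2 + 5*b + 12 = (b - 3)*(b^2 - 3*b - 4) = (b - 4)*(b - 3)*(b + 1)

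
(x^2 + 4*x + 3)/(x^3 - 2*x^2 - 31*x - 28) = (x + 3)/(x^2 - 3*x - 28)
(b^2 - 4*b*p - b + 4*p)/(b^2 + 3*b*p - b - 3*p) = (b - 4*p)/(b + 3*p)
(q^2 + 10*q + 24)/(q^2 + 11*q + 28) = (q + 6)/(q + 7)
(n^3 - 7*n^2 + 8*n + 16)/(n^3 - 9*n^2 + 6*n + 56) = (n^2 - 3*n - 4)/(n^2 - 5*n - 14)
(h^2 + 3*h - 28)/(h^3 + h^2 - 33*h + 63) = (h - 4)/(h^2 - 6*h + 9)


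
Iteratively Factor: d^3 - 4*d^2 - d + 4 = (d - 4)*(d^2 - 1) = (d - 4)*(d + 1)*(d - 1)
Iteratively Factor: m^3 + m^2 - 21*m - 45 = (m + 3)*(m^2 - 2*m - 15) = (m - 5)*(m + 3)*(m + 3)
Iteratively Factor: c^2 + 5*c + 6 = (c + 3)*(c + 2)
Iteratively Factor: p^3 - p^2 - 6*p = (p)*(p^2 - p - 6) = p*(p + 2)*(p - 3)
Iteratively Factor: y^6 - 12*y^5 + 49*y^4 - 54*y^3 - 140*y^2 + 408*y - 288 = (y - 3)*(y^5 - 9*y^4 + 22*y^3 + 12*y^2 - 104*y + 96) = (y - 3)*(y - 2)*(y^4 - 7*y^3 + 8*y^2 + 28*y - 48) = (y - 3)*(y - 2)^2*(y^3 - 5*y^2 - 2*y + 24) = (y - 4)*(y - 3)*(y - 2)^2*(y^2 - y - 6) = (y - 4)*(y - 3)^2*(y - 2)^2*(y + 2)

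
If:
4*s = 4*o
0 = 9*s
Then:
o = 0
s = 0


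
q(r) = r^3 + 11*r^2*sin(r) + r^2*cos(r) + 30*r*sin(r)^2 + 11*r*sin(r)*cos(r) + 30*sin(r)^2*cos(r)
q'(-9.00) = -714.78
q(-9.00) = -1257.67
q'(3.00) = -55.09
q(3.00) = 28.65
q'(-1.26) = 115.06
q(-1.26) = -40.05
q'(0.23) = 24.26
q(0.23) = 2.63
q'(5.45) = 83.97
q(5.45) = 10.81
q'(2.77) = -57.53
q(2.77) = 41.71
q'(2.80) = -57.53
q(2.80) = 39.99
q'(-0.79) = 41.44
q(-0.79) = -1.89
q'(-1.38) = 123.50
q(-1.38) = -54.44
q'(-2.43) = -60.95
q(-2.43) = -115.24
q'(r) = -r^2*sin(r) + 11*r^2*cos(r) + 3*r^2 - 11*r*sin(r)^2 + 60*r*sin(r)*cos(r) + 22*r*sin(r) + 11*r*cos(r)^2 + 2*r*cos(r) - 30*sin(r)^3 + 30*sin(r)^2 + 60*sin(r)*cos(r)^2 + 11*sin(r)*cos(r)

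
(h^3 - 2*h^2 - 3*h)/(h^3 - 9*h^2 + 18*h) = (h + 1)/(h - 6)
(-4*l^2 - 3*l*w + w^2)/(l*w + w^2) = (-4*l + w)/w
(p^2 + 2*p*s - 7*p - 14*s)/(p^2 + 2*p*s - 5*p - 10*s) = (p - 7)/(p - 5)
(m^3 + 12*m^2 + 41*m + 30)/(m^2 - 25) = (m^2 + 7*m + 6)/(m - 5)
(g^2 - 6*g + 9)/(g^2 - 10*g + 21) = (g - 3)/(g - 7)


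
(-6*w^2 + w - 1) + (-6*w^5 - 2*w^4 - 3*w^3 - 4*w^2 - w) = -6*w^5 - 2*w^4 - 3*w^3 - 10*w^2 - 1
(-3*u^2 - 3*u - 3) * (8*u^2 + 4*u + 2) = -24*u^4 - 36*u^3 - 42*u^2 - 18*u - 6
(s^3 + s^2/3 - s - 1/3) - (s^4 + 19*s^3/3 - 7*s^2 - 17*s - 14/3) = -s^4 - 16*s^3/3 + 22*s^2/3 + 16*s + 13/3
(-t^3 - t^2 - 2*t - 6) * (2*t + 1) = -2*t^4 - 3*t^3 - 5*t^2 - 14*t - 6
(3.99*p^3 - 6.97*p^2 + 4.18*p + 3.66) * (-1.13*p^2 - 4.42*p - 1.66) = -4.5087*p^5 - 9.7597*p^4 + 19.4606*p^3 - 11.0412*p^2 - 23.116*p - 6.0756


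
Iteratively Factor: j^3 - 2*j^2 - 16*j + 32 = (j - 2)*(j^2 - 16) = (j - 4)*(j - 2)*(j + 4)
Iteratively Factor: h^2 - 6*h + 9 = (h - 3)*(h - 3)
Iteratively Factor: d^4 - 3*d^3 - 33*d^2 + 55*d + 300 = (d + 4)*(d^3 - 7*d^2 - 5*d + 75) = (d - 5)*(d + 4)*(d^2 - 2*d - 15) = (d - 5)^2*(d + 4)*(d + 3)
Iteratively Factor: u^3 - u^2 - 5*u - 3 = (u + 1)*(u^2 - 2*u - 3) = (u - 3)*(u + 1)*(u + 1)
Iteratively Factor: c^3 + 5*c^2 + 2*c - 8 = (c + 2)*(c^2 + 3*c - 4) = (c - 1)*(c + 2)*(c + 4)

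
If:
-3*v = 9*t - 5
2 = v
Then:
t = -1/9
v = 2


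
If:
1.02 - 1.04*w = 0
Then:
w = 0.98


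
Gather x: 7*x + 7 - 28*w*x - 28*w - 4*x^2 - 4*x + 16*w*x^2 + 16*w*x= -28*w + x^2*(16*w - 4) + x*(3 - 12*w) + 7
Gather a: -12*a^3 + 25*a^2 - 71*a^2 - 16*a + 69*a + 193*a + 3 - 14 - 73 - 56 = -12*a^3 - 46*a^2 + 246*a - 140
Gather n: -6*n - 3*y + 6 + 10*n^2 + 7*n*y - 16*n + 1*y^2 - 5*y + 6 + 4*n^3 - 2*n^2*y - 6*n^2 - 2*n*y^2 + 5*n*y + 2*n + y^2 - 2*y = 4*n^3 + n^2*(4 - 2*y) + n*(-2*y^2 + 12*y - 20) + 2*y^2 - 10*y + 12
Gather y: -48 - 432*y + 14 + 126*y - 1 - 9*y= -315*y - 35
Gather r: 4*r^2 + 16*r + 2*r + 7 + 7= 4*r^2 + 18*r + 14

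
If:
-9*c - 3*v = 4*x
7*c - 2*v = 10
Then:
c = 10/13 - 8*x/39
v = -28*x/39 - 30/13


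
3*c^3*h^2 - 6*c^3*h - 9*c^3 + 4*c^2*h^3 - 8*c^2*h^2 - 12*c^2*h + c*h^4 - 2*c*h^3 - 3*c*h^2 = (c + h)*(3*c + h)*(h - 3)*(c*h + c)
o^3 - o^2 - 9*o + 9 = (o - 3)*(o - 1)*(o + 3)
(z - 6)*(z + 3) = z^2 - 3*z - 18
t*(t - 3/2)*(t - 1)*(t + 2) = t^4 - t^3/2 - 7*t^2/2 + 3*t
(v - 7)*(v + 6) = v^2 - v - 42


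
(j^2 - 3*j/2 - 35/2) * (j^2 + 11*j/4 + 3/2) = j^4 + 5*j^3/4 - 161*j^2/8 - 403*j/8 - 105/4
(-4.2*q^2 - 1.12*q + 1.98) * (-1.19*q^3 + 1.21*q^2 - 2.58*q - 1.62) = 4.998*q^5 - 3.7492*q^4 + 7.1246*q^3 + 12.0894*q^2 - 3.294*q - 3.2076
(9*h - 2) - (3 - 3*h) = 12*h - 5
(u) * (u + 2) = u^2 + 2*u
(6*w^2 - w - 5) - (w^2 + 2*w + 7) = 5*w^2 - 3*w - 12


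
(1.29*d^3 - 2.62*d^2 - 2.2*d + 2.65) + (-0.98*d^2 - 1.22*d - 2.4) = 1.29*d^3 - 3.6*d^2 - 3.42*d + 0.25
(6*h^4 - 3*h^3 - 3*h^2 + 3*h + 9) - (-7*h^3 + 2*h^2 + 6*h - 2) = 6*h^4 + 4*h^3 - 5*h^2 - 3*h + 11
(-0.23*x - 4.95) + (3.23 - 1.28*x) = -1.51*x - 1.72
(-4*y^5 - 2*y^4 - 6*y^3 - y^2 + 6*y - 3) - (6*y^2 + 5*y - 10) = -4*y^5 - 2*y^4 - 6*y^3 - 7*y^2 + y + 7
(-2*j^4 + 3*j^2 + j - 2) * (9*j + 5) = -18*j^5 - 10*j^4 + 27*j^3 + 24*j^2 - 13*j - 10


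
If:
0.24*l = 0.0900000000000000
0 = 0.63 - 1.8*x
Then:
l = 0.38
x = 0.35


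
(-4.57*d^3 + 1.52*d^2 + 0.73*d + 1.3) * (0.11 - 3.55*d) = 16.2235*d^4 - 5.8987*d^3 - 2.4243*d^2 - 4.5347*d + 0.143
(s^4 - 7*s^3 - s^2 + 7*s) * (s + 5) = s^5 - 2*s^4 - 36*s^3 + 2*s^2 + 35*s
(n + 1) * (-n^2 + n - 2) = -n^3 - n - 2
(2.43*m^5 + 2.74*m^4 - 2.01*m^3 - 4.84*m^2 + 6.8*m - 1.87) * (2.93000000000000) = 7.1199*m^5 + 8.0282*m^4 - 5.8893*m^3 - 14.1812*m^2 + 19.924*m - 5.4791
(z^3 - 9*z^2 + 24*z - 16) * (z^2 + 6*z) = z^5 - 3*z^4 - 30*z^3 + 128*z^2 - 96*z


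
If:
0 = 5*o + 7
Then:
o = -7/5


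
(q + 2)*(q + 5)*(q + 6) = q^3 + 13*q^2 + 52*q + 60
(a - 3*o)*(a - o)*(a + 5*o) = a^3 + a^2*o - 17*a*o^2 + 15*o^3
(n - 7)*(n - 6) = n^2 - 13*n + 42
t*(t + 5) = t^2 + 5*t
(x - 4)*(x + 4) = x^2 - 16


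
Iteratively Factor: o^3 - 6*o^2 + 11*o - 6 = (o - 2)*(o^2 - 4*o + 3) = (o - 2)*(o - 1)*(o - 3)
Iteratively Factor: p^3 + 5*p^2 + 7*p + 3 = (p + 1)*(p^2 + 4*p + 3) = (p + 1)^2*(p + 3)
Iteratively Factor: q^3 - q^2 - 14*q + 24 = (q - 2)*(q^2 + q - 12) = (q - 2)*(q + 4)*(q - 3)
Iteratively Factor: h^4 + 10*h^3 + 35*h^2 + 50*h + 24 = (h + 4)*(h^3 + 6*h^2 + 11*h + 6) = (h + 2)*(h + 4)*(h^2 + 4*h + 3) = (h + 1)*(h + 2)*(h + 4)*(h + 3)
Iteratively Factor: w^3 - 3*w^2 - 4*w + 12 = (w - 3)*(w^2 - 4) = (w - 3)*(w - 2)*(w + 2)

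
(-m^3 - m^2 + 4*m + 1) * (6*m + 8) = -6*m^4 - 14*m^3 + 16*m^2 + 38*m + 8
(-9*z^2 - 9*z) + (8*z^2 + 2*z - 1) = -z^2 - 7*z - 1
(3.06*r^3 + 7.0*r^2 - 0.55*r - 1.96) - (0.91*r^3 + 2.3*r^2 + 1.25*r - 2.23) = 2.15*r^3 + 4.7*r^2 - 1.8*r + 0.27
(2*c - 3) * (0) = 0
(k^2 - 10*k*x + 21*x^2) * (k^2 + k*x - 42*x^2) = k^4 - 9*k^3*x - 31*k^2*x^2 + 441*k*x^3 - 882*x^4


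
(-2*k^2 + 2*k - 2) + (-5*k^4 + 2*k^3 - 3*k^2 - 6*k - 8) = -5*k^4 + 2*k^3 - 5*k^2 - 4*k - 10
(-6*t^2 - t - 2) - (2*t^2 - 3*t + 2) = -8*t^2 + 2*t - 4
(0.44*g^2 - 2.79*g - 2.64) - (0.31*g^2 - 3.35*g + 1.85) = 0.13*g^2 + 0.56*g - 4.49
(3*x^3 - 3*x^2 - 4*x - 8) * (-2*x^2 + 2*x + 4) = -6*x^5 + 12*x^4 + 14*x^3 - 4*x^2 - 32*x - 32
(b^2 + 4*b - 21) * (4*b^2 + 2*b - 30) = 4*b^4 + 18*b^3 - 106*b^2 - 162*b + 630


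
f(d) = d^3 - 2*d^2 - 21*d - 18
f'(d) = 3*d^2 - 4*d - 21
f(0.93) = -38.46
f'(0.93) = -22.13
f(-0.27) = -12.50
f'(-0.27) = -19.70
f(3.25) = -73.05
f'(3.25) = -2.31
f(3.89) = -71.09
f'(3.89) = 8.84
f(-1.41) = 4.83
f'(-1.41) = -9.40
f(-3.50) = -11.88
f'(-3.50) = 29.75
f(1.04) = -40.88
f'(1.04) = -21.92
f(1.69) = -54.38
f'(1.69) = -19.19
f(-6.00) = -180.00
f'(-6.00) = 111.00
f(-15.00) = -3528.00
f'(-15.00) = 714.00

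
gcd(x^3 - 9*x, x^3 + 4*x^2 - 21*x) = x^2 - 3*x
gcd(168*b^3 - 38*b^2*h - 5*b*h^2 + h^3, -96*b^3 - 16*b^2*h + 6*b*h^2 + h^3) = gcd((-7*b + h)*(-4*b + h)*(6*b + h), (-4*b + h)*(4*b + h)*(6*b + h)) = 24*b^2 - 2*b*h - h^2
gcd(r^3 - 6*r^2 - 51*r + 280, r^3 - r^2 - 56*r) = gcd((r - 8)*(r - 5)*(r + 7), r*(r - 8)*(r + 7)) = r^2 - r - 56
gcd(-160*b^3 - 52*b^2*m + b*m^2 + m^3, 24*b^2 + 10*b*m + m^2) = 4*b + m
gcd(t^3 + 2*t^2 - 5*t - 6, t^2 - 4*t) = 1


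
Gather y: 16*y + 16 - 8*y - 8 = 8*y + 8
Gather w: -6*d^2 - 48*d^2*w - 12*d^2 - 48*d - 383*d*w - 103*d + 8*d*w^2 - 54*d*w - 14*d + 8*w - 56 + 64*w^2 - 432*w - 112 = -18*d^2 - 165*d + w^2*(8*d + 64) + w*(-48*d^2 - 437*d - 424) - 168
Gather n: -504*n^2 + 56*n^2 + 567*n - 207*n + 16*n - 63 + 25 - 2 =-448*n^2 + 376*n - 40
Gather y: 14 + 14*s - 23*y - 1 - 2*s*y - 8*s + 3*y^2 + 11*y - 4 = 6*s + 3*y^2 + y*(-2*s - 12) + 9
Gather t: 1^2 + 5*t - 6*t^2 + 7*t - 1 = -6*t^2 + 12*t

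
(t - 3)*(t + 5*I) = t^2 - 3*t + 5*I*t - 15*I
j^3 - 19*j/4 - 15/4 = (j - 5/2)*(j + 1)*(j + 3/2)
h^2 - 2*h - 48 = (h - 8)*(h + 6)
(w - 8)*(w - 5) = w^2 - 13*w + 40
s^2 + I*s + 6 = (s - 2*I)*(s + 3*I)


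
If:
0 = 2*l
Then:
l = 0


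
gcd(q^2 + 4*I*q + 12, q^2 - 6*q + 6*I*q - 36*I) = q + 6*I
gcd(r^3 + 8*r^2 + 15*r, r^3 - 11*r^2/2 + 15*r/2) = r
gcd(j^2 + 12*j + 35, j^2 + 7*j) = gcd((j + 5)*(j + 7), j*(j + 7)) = j + 7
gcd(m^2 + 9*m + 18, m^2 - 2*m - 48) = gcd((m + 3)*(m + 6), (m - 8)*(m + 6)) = m + 6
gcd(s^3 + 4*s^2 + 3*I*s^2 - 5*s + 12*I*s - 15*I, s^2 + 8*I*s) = 1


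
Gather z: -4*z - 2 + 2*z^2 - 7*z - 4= 2*z^2 - 11*z - 6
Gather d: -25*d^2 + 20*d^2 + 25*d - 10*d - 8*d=-5*d^2 + 7*d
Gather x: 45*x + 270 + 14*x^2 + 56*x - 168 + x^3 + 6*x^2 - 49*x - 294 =x^3 + 20*x^2 + 52*x - 192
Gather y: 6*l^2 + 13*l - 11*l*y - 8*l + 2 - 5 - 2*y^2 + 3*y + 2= 6*l^2 + 5*l - 2*y^2 + y*(3 - 11*l) - 1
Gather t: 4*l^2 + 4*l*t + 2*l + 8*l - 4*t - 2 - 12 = 4*l^2 + 10*l + t*(4*l - 4) - 14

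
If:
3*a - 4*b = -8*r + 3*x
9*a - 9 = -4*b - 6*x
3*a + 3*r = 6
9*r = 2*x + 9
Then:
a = 41/19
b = 99/19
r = -3/19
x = -99/19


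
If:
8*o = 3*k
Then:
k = 8*o/3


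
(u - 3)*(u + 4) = u^2 + u - 12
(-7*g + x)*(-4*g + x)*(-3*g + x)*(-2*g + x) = 168*g^4 - 206*g^3*x + 89*g^2*x^2 - 16*g*x^3 + x^4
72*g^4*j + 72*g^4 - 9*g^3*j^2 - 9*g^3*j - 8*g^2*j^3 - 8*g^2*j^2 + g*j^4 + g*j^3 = (-8*g + j)*(-3*g + j)*(3*g + j)*(g*j + g)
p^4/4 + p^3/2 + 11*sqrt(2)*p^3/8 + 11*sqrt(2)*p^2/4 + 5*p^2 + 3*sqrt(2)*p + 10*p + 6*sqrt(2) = (p/2 + 1)*(p/2 + sqrt(2))*(p + 3*sqrt(2)/2)*(p + 2*sqrt(2))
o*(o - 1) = o^2 - o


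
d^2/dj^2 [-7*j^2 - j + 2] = -14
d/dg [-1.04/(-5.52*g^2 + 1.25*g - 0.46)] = (1.3 - 11.4816*g)/(5.52*g^2 - 1.25*g + 0.46)^2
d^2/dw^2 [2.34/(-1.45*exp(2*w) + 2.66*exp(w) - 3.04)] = (-2.34*(2.9*exp(w) - 2.66)*(5.8*exp(w) - 5.32)*exp(w) + (13.572*exp(w) - 6.2244)*(1.45*exp(2*w) - 2.66*exp(w) + 3.04))*exp(w)/(1.45*exp(2*w) - 2.66*exp(w) + 3.04)^3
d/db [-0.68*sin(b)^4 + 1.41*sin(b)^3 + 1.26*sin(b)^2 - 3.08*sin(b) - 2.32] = (-2.72*sin(b)^3 + 4.23*sin(b)^2 + 2.52*sin(b) - 3.08)*cos(b)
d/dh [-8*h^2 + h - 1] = 1 - 16*h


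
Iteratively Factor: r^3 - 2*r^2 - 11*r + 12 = (r - 1)*(r^2 - r - 12) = (r - 1)*(r + 3)*(r - 4)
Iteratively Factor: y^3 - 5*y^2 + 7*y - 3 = (y - 1)*(y^2 - 4*y + 3) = (y - 1)^2*(y - 3)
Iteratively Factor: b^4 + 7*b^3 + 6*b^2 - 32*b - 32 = (b - 2)*(b^3 + 9*b^2 + 24*b + 16) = (b - 2)*(b + 1)*(b^2 + 8*b + 16) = (b - 2)*(b + 1)*(b + 4)*(b + 4)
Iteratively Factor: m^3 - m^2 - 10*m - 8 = (m + 2)*(m^2 - 3*m - 4) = (m + 1)*(m + 2)*(m - 4)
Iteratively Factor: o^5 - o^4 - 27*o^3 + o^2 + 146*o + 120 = (o - 3)*(o^4 + 2*o^3 - 21*o^2 - 62*o - 40) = (o - 3)*(o + 4)*(o^3 - 2*o^2 - 13*o - 10) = (o - 3)*(o + 1)*(o + 4)*(o^2 - 3*o - 10) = (o - 5)*(o - 3)*(o + 1)*(o + 4)*(o + 2)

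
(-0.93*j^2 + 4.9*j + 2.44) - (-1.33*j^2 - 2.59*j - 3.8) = 0.4*j^2 + 7.49*j + 6.24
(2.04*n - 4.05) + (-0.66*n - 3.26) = 1.38*n - 7.31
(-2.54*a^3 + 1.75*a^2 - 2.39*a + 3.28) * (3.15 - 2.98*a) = 7.5692*a^4 - 13.216*a^3 + 12.6347*a^2 - 17.3029*a + 10.332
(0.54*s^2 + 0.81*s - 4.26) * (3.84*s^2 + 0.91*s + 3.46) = 2.0736*s^4 + 3.6018*s^3 - 13.7529*s^2 - 1.074*s - 14.7396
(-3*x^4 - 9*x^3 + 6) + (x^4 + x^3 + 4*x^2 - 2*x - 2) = -2*x^4 - 8*x^3 + 4*x^2 - 2*x + 4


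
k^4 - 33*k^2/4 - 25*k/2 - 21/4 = (k - 7/2)*(k + 3/2)*(sqrt(2)*k/2 + sqrt(2)/2)*(sqrt(2)*k + sqrt(2))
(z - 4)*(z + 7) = z^2 + 3*z - 28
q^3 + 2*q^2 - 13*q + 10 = (q - 2)*(q - 1)*(q + 5)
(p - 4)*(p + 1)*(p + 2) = p^3 - p^2 - 10*p - 8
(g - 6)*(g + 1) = g^2 - 5*g - 6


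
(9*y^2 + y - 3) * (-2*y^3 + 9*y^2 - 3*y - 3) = -18*y^5 + 79*y^4 - 12*y^3 - 57*y^2 + 6*y + 9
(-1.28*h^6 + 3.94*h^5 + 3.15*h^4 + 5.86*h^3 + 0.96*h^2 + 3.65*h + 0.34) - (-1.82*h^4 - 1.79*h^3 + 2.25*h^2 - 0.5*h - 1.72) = -1.28*h^6 + 3.94*h^5 + 4.97*h^4 + 7.65*h^3 - 1.29*h^2 + 4.15*h + 2.06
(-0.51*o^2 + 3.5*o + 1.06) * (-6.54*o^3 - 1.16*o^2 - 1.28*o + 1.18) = 3.3354*o^5 - 22.2984*o^4 - 10.3396*o^3 - 6.3114*o^2 + 2.7732*o + 1.2508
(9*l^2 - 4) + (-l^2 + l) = 8*l^2 + l - 4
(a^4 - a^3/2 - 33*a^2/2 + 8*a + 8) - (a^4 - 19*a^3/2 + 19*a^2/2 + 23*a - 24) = 9*a^3 - 26*a^2 - 15*a + 32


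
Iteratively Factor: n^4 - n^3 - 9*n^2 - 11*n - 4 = (n + 1)*(n^3 - 2*n^2 - 7*n - 4) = (n - 4)*(n + 1)*(n^2 + 2*n + 1) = (n - 4)*(n + 1)^2*(n + 1)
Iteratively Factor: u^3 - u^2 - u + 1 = (u - 1)*(u^2 - 1) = (u - 1)^2*(u + 1)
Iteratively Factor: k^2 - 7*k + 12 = (k - 3)*(k - 4)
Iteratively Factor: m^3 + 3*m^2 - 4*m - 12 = (m - 2)*(m^2 + 5*m + 6) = (m - 2)*(m + 2)*(m + 3)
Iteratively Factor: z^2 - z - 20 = (z + 4)*(z - 5)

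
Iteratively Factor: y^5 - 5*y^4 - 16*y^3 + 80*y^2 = (y - 4)*(y^4 - y^3 - 20*y^2) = (y - 4)*(y + 4)*(y^3 - 5*y^2) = (y - 5)*(y - 4)*(y + 4)*(y^2) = y*(y - 5)*(y - 4)*(y + 4)*(y)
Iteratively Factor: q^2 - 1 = (q + 1)*(q - 1)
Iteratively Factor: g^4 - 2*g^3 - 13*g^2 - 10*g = (g + 2)*(g^3 - 4*g^2 - 5*g) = (g + 1)*(g + 2)*(g^2 - 5*g) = g*(g + 1)*(g + 2)*(g - 5)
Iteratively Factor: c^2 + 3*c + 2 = (c + 1)*(c + 2)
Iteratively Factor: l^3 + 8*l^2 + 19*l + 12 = (l + 3)*(l^2 + 5*l + 4) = (l + 3)*(l + 4)*(l + 1)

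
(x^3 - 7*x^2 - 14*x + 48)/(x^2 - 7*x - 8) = (x^2 + x - 6)/(x + 1)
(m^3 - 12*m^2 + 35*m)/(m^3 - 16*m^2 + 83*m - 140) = m/(m - 4)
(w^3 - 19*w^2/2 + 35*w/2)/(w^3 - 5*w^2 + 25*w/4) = 2*(w - 7)/(2*w - 5)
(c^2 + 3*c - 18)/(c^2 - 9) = (c + 6)/(c + 3)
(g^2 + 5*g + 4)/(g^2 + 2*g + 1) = (g + 4)/(g + 1)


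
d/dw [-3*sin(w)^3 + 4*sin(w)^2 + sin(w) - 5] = (-9*sin(w)^2 + 8*sin(w) + 1)*cos(w)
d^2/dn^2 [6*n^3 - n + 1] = 36*n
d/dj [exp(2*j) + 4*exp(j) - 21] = 2*(exp(j) + 2)*exp(j)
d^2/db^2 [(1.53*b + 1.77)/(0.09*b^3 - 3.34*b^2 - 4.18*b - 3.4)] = (0.074358*b^5 - 2.587464*b^4 + 26.774316*b^3 + 120.095388*b^2 + 47.269584*b - 21.836664)/(0.000729*b^9 - 0.081162*b^8 + 2.910438*b^7 - 29.803276*b^6 - 129.041436*b^5 - 281.186088*b^4 - 354.721912*b^3 - 294.04968*b^2 - 144.9624*b - 39.304)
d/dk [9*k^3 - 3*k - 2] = 27*k^2 - 3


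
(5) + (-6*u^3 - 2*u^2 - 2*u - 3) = -6*u^3 - 2*u^2 - 2*u + 2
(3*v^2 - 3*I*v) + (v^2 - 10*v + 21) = 4*v^2 - 10*v - 3*I*v + 21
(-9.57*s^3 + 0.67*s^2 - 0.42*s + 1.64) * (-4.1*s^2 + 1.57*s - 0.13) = 39.237*s^5 - 17.7719*s^4 + 4.018*s^3 - 7.4705*s^2 + 2.6294*s - 0.2132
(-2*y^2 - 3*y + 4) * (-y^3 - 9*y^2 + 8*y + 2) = 2*y^5 + 21*y^4 + 7*y^3 - 64*y^2 + 26*y + 8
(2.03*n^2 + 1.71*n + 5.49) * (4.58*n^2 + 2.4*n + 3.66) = 9.2974*n^4 + 12.7038*n^3 + 36.678*n^2 + 19.4346*n + 20.0934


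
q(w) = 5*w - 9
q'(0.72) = 5.00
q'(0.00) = 5.00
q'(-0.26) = 5.00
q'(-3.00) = 5.00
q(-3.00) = -24.00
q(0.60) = -6.00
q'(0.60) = 5.00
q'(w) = 5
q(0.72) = -5.40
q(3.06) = 6.30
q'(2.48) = 5.00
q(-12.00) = -69.00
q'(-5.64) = 5.00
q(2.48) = 3.40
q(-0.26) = -10.30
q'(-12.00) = 5.00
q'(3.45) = 5.00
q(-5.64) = -37.20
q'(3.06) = 5.00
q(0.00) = -9.00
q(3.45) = 8.25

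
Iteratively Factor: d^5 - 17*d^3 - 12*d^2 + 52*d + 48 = (d + 2)*(d^4 - 2*d^3 - 13*d^2 + 14*d + 24) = (d - 2)*(d + 2)*(d^3 - 13*d - 12) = (d - 2)*(d + 1)*(d + 2)*(d^2 - d - 12) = (d - 2)*(d + 1)*(d + 2)*(d + 3)*(d - 4)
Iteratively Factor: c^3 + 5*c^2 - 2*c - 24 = (c + 4)*(c^2 + c - 6) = (c + 3)*(c + 4)*(c - 2)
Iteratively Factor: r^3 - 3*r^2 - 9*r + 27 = (r + 3)*(r^2 - 6*r + 9) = (r - 3)*(r + 3)*(r - 3)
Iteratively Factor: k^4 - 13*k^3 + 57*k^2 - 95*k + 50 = (k - 2)*(k^3 - 11*k^2 + 35*k - 25) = (k - 5)*(k - 2)*(k^2 - 6*k + 5) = (k - 5)^2*(k - 2)*(k - 1)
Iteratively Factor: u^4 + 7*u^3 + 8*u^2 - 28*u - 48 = (u + 2)*(u^3 + 5*u^2 - 2*u - 24) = (u + 2)*(u + 4)*(u^2 + u - 6) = (u - 2)*(u + 2)*(u + 4)*(u + 3)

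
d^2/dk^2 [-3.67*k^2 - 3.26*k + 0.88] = -7.34000000000000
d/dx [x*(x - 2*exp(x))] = -2*x*exp(x) + 2*x - 2*exp(x)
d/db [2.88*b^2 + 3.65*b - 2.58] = 5.76*b + 3.65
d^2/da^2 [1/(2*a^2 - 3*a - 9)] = 2*(4*a^2 - 6*a - (4*a - 3)^2 - 18)/(-2*a^2 + 3*a + 9)^3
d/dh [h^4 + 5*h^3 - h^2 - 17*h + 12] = 4*h^3 + 15*h^2 - 2*h - 17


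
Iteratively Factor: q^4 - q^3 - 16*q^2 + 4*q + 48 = (q - 4)*(q^3 + 3*q^2 - 4*q - 12) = (q - 4)*(q + 2)*(q^2 + q - 6) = (q - 4)*(q + 2)*(q + 3)*(q - 2)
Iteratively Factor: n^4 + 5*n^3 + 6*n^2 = (n)*(n^3 + 5*n^2 + 6*n) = n*(n + 2)*(n^2 + 3*n) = n^2*(n + 2)*(n + 3)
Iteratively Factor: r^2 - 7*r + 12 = (r - 4)*(r - 3)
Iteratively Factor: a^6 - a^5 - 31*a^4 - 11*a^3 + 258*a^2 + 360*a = (a - 4)*(a^5 + 3*a^4 - 19*a^3 - 87*a^2 - 90*a) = (a - 4)*(a + 3)*(a^4 - 19*a^2 - 30*a) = a*(a - 4)*(a + 3)*(a^3 - 19*a - 30) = a*(a - 5)*(a - 4)*(a + 3)*(a^2 + 5*a + 6) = a*(a - 5)*(a - 4)*(a + 3)^2*(a + 2)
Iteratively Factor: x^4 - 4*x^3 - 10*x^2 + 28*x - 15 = (x + 3)*(x^3 - 7*x^2 + 11*x - 5) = (x - 5)*(x + 3)*(x^2 - 2*x + 1) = (x - 5)*(x - 1)*(x + 3)*(x - 1)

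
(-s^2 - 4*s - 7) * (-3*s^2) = 3*s^4 + 12*s^3 + 21*s^2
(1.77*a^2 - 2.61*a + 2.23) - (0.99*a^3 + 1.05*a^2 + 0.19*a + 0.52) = -0.99*a^3 + 0.72*a^2 - 2.8*a + 1.71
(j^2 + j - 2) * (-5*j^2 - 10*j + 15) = -5*j^4 - 15*j^3 + 15*j^2 + 35*j - 30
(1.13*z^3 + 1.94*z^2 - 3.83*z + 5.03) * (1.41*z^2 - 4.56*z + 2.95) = 1.5933*z^5 - 2.4174*z^4 - 10.9132*z^3 + 30.2801*z^2 - 34.2353*z + 14.8385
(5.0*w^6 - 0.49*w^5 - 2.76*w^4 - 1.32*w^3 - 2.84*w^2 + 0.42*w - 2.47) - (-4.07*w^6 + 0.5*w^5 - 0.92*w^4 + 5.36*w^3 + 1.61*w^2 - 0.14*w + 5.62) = 9.07*w^6 - 0.99*w^5 - 1.84*w^4 - 6.68*w^3 - 4.45*w^2 + 0.56*w - 8.09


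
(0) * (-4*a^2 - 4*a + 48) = 0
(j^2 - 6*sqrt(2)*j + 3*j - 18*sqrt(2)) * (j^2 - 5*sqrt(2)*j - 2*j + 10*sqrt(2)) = j^4 - 11*sqrt(2)*j^3 + j^3 - 11*sqrt(2)*j^2 + 54*j^2 + 60*j + 66*sqrt(2)*j - 360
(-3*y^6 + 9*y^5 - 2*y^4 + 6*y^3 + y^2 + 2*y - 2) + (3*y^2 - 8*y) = -3*y^6 + 9*y^5 - 2*y^4 + 6*y^3 + 4*y^2 - 6*y - 2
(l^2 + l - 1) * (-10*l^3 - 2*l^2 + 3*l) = -10*l^5 - 12*l^4 + 11*l^3 + 5*l^2 - 3*l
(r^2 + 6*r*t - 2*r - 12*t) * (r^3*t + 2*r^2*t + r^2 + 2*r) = r^5*t + 6*r^4*t^2 + r^4 + 2*r^3*t - 24*r^2*t^2 - 4*r^2 - 24*r*t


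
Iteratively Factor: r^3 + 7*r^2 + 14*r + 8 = (r + 4)*(r^2 + 3*r + 2) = (r + 1)*(r + 4)*(r + 2)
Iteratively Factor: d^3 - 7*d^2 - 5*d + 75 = (d + 3)*(d^2 - 10*d + 25) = (d - 5)*(d + 3)*(d - 5)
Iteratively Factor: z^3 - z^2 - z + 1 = (z - 1)*(z^2 - 1) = (z - 1)^2*(z + 1)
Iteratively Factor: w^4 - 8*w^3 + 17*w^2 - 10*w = (w - 1)*(w^3 - 7*w^2 + 10*w) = (w - 2)*(w - 1)*(w^2 - 5*w) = (w - 5)*(w - 2)*(w - 1)*(w)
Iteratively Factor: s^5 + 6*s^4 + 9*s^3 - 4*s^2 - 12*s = (s + 2)*(s^4 + 4*s^3 + s^2 - 6*s) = s*(s + 2)*(s^3 + 4*s^2 + s - 6) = s*(s + 2)^2*(s^2 + 2*s - 3) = s*(s - 1)*(s + 2)^2*(s + 3)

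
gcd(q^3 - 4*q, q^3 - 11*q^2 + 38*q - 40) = q - 2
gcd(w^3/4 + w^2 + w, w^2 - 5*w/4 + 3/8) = 1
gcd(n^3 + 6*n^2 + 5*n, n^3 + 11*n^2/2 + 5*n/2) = n^2 + 5*n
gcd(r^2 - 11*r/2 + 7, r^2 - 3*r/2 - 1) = r - 2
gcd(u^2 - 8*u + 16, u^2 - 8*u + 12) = 1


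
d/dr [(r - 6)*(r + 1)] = 2*r - 5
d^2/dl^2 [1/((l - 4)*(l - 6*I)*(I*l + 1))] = (-12*I*l^4 + l^3*(-112 + 64*I) + l^2*(504 + 234*I) + l*(-420 - 1176*I) - 336 + 1304*I)/(l^9 + l^8*(-12 - 21*I) + l^7*(-117 + 252*I) + l^6*(1916 - 413*I) + l^5*(-6930 - 5796*I) + l^4*(-1320 + 27804*I) + l^3*(47304 - 29008*I) + l^2*(-60768 - 36288*I) + l*(-10368 + 48384*I) + 13824)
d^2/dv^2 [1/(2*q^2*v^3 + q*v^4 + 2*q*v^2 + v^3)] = 2*(-(2*q^2*v + q*v^2 + 2*q + v)*(6*q^2*v + 6*q*v^2 + 2*q + 3*v) + (6*q^2*v + 4*q*v^2 + 4*q + 3*v)^2)/(v^4*(2*q^2*v + q*v^2 + 2*q + v)^3)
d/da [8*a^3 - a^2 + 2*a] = 24*a^2 - 2*a + 2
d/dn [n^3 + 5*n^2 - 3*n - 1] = 3*n^2 + 10*n - 3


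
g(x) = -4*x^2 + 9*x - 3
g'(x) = 9 - 8*x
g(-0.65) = -10.54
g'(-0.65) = 14.20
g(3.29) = -16.69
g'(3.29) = -17.32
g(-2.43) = -48.49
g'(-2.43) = 28.44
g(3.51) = -20.69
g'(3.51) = -19.08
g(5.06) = -59.87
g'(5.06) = -31.48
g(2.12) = -1.90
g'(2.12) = -7.96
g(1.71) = 0.69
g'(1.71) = -4.68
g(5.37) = -70.02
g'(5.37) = -33.96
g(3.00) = -12.00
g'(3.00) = -15.00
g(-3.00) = -66.00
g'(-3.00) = 33.00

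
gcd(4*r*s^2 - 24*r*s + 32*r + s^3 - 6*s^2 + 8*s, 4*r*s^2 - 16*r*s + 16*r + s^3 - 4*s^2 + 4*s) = 4*r*s - 8*r + s^2 - 2*s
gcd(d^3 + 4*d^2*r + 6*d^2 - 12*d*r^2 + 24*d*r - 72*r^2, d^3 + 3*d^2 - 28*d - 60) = d + 6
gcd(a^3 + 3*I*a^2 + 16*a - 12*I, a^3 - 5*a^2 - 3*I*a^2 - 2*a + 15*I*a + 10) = a^2 - 3*I*a - 2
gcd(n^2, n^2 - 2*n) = n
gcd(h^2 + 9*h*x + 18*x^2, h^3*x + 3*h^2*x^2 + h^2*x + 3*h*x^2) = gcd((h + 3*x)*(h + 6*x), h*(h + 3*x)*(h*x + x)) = h + 3*x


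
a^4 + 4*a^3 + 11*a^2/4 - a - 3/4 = (a - 1/2)*(a + 1/2)*(a + 1)*(a + 3)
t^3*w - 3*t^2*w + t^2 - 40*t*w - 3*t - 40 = (t - 8)*(t + 5)*(t*w + 1)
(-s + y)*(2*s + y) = -2*s^2 + s*y + y^2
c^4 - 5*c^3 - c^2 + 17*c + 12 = (c - 4)*(c - 3)*(c + 1)^2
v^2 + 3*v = v*(v + 3)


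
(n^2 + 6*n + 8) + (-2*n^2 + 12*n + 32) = -n^2 + 18*n + 40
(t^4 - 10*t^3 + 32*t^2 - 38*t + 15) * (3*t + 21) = 3*t^5 - 9*t^4 - 114*t^3 + 558*t^2 - 753*t + 315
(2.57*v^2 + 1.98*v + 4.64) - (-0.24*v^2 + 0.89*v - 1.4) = 2.81*v^2 + 1.09*v + 6.04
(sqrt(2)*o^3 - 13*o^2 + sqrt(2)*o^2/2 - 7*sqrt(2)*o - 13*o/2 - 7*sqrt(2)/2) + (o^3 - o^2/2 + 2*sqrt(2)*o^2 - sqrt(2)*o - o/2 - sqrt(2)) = o^3 + sqrt(2)*o^3 - 27*o^2/2 + 5*sqrt(2)*o^2/2 - 8*sqrt(2)*o - 7*o - 9*sqrt(2)/2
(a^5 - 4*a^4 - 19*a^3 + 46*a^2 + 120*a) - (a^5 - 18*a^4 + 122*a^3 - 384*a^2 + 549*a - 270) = 14*a^4 - 141*a^3 + 430*a^2 - 429*a + 270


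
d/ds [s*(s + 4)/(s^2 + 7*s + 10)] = (3*s^2 + 20*s + 40)/(s^4 + 14*s^3 + 69*s^2 + 140*s + 100)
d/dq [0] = 0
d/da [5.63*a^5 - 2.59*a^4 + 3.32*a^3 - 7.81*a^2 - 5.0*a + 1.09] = 28.15*a^4 - 10.36*a^3 + 9.96*a^2 - 15.62*a - 5.0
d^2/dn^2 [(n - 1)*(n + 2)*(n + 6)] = 6*n + 14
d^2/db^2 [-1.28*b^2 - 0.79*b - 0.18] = -2.56000000000000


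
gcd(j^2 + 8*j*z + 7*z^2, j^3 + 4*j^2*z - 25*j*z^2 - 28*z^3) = j^2 + 8*j*z + 7*z^2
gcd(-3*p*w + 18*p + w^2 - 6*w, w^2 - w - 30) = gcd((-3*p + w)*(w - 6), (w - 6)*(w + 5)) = w - 6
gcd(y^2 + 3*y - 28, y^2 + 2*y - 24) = y - 4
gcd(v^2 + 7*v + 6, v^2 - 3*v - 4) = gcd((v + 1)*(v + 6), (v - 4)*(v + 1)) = v + 1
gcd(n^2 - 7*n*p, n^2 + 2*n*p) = n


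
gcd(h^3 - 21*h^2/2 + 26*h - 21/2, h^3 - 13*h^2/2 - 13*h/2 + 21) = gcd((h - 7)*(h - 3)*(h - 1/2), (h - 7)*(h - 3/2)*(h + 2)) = h - 7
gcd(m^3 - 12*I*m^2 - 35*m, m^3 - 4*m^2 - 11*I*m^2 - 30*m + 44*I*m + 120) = m - 5*I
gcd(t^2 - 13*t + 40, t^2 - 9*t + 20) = t - 5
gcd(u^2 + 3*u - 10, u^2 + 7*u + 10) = u + 5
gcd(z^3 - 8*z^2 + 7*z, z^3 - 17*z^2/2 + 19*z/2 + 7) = z - 7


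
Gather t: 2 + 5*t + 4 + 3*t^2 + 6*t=3*t^2 + 11*t + 6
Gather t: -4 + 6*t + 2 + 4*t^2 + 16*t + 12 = 4*t^2 + 22*t + 10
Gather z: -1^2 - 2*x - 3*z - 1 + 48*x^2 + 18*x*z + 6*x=48*x^2 + 4*x + z*(18*x - 3) - 2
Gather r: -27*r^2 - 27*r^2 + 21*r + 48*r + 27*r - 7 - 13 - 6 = -54*r^2 + 96*r - 26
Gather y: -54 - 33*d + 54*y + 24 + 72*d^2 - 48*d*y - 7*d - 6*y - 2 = 72*d^2 - 40*d + y*(48 - 48*d) - 32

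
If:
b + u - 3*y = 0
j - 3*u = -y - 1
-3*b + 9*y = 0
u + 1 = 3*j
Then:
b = -4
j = 1/3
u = 0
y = -4/3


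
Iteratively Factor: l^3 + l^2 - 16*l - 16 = (l - 4)*(l^2 + 5*l + 4) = (l - 4)*(l + 1)*(l + 4)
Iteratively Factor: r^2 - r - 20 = (r + 4)*(r - 5)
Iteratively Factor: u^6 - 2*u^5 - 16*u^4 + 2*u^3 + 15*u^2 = (u)*(u^5 - 2*u^4 - 16*u^3 + 2*u^2 + 15*u) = u*(u + 3)*(u^4 - 5*u^3 - u^2 + 5*u) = u*(u - 1)*(u + 3)*(u^3 - 4*u^2 - 5*u) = u*(u - 1)*(u + 1)*(u + 3)*(u^2 - 5*u) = u*(u - 5)*(u - 1)*(u + 1)*(u + 3)*(u)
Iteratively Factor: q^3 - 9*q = (q)*(q^2 - 9) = q*(q + 3)*(q - 3)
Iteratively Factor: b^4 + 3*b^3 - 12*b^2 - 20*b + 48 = (b + 3)*(b^3 - 12*b + 16) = (b - 2)*(b + 3)*(b^2 + 2*b - 8) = (b - 2)*(b + 3)*(b + 4)*(b - 2)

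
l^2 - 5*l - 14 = (l - 7)*(l + 2)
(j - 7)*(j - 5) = j^2 - 12*j + 35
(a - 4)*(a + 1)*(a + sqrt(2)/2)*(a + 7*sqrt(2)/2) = a^4 - 3*a^3 + 4*sqrt(2)*a^3 - 12*sqrt(2)*a^2 - a^2/2 - 16*sqrt(2)*a - 21*a/2 - 14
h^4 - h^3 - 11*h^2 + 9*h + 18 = (h - 3)*(h - 2)*(h + 1)*(h + 3)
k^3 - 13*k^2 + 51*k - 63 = (k - 7)*(k - 3)^2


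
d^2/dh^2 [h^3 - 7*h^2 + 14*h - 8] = 6*h - 14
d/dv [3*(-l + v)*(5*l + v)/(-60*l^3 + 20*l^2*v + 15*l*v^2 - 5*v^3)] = 3*((l - v)*(5*l + v)*(4*l^2 + 6*l*v - 3*v^2) - 2*(2*l + v)*(12*l^3 - 4*l^2*v - 3*l*v^2 + v^3))/(5*(12*l^3 - 4*l^2*v - 3*l*v^2 + v^3)^2)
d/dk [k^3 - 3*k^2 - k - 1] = 3*k^2 - 6*k - 1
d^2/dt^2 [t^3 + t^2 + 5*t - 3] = 6*t + 2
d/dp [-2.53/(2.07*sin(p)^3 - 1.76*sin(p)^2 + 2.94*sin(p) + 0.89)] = (15.7113*sin(p)^2 - 8.9056*sin(p) + 7.4382)*cos(p)/(2.07*sin(p)^3 - 1.76*sin(p)^2 + 2.94*sin(p) + 0.89)^2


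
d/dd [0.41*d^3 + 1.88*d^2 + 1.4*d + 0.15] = 1.23*d^2 + 3.76*d + 1.4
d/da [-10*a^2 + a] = 1 - 20*a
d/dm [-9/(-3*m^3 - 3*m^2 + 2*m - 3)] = 9*(-9*m^2 - 6*m + 2)/(3*m^3 + 3*m^2 - 2*m + 3)^2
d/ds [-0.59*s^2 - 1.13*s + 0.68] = -1.18*s - 1.13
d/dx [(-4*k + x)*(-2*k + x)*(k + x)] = 2*k^2 - 10*k*x + 3*x^2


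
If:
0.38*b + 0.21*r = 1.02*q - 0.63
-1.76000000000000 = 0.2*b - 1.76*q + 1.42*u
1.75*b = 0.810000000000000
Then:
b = 0.46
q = 0.806818181818182*u + 1.0525974025974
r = 3.91883116883117*u + 1.27506493506494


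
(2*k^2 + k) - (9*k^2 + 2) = -7*k^2 + k - 2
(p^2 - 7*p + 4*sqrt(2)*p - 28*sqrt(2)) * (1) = p^2 - 7*p + 4*sqrt(2)*p - 28*sqrt(2)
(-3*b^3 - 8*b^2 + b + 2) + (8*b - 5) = -3*b^3 - 8*b^2 + 9*b - 3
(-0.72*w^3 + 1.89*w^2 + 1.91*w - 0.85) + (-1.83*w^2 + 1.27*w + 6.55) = -0.72*w^3 + 0.0599999999999998*w^2 + 3.18*w + 5.7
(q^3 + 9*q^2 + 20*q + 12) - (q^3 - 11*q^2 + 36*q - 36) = 20*q^2 - 16*q + 48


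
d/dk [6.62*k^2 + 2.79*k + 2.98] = 13.24*k + 2.79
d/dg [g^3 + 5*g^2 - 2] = g*(3*g + 10)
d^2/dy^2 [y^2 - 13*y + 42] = 2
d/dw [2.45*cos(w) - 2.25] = -2.45*sin(w)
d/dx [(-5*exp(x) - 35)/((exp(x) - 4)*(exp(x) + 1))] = 5*(exp(2*x) + 14*exp(x) - 17)*exp(x)/(exp(4*x) - 6*exp(3*x) + exp(2*x) + 24*exp(x) + 16)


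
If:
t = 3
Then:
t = 3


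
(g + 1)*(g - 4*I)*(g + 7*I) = g^3 + g^2 + 3*I*g^2 + 28*g + 3*I*g + 28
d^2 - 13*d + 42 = (d - 7)*(d - 6)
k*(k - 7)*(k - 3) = k^3 - 10*k^2 + 21*k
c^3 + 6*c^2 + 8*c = c*(c + 2)*(c + 4)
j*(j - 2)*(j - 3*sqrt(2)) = j^3 - 3*sqrt(2)*j^2 - 2*j^2 + 6*sqrt(2)*j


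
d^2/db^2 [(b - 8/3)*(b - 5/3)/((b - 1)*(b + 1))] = 2*(-39*b^3 + 147*b^2 - 117*b + 49)/(9*(b^6 - 3*b^4 + 3*b^2 - 1))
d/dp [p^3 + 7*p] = 3*p^2 + 7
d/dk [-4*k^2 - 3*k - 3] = -8*k - 3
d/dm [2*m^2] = 4*m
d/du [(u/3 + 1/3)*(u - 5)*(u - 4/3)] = u^2 - 32*u/9 + 1/9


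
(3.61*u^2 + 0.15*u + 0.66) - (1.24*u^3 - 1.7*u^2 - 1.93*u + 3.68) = -1.24*u^3 + 5.31*u^2 + 2.08*u - 3.02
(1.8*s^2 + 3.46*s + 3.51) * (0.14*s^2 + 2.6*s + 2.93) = 0.252*s^4 + 5.1644*s^3 + 14.7614*s^2 + 19.2638*s + 10.2843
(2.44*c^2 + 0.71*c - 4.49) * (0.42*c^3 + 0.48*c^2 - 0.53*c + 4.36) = 1.0248*c^5 + 1.4694*c^4 - 2.8382*c^3 + 8.1069*c^2 + 5.4753*c - 19.5764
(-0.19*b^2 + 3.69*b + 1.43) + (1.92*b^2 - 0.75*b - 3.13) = 1.73*b^2 + 2.94*b - 1.7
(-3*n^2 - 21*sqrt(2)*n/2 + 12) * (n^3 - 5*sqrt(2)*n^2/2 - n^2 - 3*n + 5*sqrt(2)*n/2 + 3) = -3*n^5 - 3*sqrt(2)*n^4 + 3*n^4 + 3*sqrt(2)*n^3 + 147*n^3/2 - 147*n^2/2 + 3*sqrt(2)*n^2/2 - 36*n - 3*sqrt(2)*n/2 + 36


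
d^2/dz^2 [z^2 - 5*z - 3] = 2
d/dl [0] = 0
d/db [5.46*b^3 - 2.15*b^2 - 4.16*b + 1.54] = 16.38*b^2 - 4.3*b - 4.16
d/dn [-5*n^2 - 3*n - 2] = -10*n - 3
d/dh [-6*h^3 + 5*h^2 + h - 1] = -18*h^2 + 10*h + 1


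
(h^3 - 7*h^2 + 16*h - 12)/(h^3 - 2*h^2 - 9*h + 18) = (h - 2)/(h + 3)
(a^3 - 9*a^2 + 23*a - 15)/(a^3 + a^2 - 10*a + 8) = (a^2 - 8*a + 15)/(a^2 + 2*a - 8)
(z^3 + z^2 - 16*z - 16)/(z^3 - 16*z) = (z + 1)/z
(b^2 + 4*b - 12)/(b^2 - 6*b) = (b^2 + 4*b - 12)/(b*(b - 6))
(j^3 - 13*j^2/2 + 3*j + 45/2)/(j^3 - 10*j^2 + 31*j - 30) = (j + 3/2)/(j - 2)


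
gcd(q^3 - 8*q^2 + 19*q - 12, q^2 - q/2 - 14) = q - 4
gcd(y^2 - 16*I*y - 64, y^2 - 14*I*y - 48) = y - 8*I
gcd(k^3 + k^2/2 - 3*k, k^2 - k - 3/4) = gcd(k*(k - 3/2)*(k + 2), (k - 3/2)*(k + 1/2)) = k - 3/2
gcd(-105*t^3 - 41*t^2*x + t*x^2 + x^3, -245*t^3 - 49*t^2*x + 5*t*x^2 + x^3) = -35*t^2 - 2*t*x + x^2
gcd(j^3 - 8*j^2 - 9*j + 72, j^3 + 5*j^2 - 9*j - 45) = j^2 - 9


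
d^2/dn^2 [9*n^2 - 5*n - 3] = 18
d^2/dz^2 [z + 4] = 0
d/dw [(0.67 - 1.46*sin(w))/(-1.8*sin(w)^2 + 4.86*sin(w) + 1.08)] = (-2.628*sin(w)^2 + 2.412*sin(w) - 4.833)*cos(w)/(3.24*sin(w)^4 - 17.496*sin(w)^3 + 19.7316*sin(w)^2 + 10.4976*sin(w) + 1.1664)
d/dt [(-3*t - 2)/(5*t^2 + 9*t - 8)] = (15*t^2 + 20*t + 42)/(25*t^4 + 90*t^3 + t^2 - 144*t + 64)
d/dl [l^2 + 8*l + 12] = 2*l + 8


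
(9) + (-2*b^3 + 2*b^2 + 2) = -2*b^3 + 2*b^2 + 11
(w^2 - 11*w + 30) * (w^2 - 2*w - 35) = w^4 - 13*w^3 + 17*w^2 + 325*w - 1050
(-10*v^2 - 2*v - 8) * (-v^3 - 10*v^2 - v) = 10*v^5 + 102*v^4 + 38*v^3 + 82*v^2 + 8*v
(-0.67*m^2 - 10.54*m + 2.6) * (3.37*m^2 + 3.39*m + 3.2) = -2.2579*m^4 - 37.7911*m^3 - 29.1126*m^2 - 24.914*m + 8.32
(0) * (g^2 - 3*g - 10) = 0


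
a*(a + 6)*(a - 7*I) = a^3 + 6*a^2 - 7*I*a^2 - 42*I*a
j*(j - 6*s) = j^2 - 6*j*s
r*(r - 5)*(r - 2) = r^3 - 7*r^2 + 10*r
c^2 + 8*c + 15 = (c + 3)*(c + 5)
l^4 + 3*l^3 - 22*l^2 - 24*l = l*(l - 4)*(l + 1)*(l + 6)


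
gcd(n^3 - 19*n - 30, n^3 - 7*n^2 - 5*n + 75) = n^2 - 2*n - 15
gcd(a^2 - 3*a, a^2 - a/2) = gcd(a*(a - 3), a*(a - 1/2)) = a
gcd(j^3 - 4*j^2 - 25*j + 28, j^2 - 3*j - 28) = j^2 - 3*j - 28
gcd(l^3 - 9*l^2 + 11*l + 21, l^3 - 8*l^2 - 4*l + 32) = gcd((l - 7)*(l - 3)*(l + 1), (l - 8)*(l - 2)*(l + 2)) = 1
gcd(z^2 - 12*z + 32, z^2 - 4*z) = z - 4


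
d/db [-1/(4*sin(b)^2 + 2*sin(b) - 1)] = 2*(4*sin(b) + 1)*cos(b)/(4*sin(b)^2 + 2*sin(b) - 1)^2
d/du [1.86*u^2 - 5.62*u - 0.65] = 3.72*u - 5.62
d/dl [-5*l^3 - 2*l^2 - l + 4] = -15*l^2 - 4*l - 1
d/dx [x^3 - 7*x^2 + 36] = x*(3*x - 14)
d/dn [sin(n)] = cos(n)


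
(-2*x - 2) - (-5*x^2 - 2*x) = 5*x^2 - 2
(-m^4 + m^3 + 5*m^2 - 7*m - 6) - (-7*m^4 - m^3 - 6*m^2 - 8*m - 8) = 6*m^4 + 2*m^3 + 11*m^2 + m + 2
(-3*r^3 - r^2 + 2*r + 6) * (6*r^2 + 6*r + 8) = -18*r^5 - 24*r^4 - 18*r^3 + 40*r^2 + 52*r + 48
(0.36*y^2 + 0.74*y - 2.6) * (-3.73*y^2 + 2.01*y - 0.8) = -1.3428*y^4 - 2.0366*y^3 + 10.8974*y^2 - 5.818*y + 2.08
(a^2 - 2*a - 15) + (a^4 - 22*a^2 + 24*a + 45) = a^4 - 21*a^2 + 22*a + 30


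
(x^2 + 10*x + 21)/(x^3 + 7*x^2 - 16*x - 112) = (x + 3)/(x^2 - 16)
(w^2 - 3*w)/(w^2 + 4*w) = (w - 3)/(w + 4)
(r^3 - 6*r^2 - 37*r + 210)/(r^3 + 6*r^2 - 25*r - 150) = (r - 7)/(r + 5)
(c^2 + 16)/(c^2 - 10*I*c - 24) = (c + 4*I)/(c - 6*I)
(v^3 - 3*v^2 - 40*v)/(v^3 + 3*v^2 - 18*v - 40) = v*(v - 8)/(v^2 - 2*v - 8)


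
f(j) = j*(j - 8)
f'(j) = 2*j - 8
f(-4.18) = 50.91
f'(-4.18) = -16.36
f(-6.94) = 103.68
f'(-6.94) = -21.88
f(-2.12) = 21.45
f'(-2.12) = -12.24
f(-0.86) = 7.62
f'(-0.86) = -9.72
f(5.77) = -12.87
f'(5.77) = 3.54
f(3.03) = -15.06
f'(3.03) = -1.94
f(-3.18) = 35.55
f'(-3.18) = -14.36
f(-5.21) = 68.82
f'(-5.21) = -18.42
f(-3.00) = 33.00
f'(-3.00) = -14.00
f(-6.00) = 84.00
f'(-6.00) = -20.00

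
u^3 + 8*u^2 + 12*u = u*(u + 2)*(u + 6)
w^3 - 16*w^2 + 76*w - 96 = (w - 8)*(w - 6)*(w - 2)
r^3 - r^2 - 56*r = r*(r - 8)*(r + 7)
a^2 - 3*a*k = a*(a - 3*k)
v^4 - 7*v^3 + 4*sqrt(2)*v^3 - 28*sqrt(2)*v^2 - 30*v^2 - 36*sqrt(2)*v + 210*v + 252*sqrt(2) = (v - 7)*(v - 3*sqrt(2))*(v + sqrt(2))*(v + 6*sqrt(2))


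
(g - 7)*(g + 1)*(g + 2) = g^3 - 4*g^2 - 19*g - 14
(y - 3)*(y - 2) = y^2 - 5*y + 6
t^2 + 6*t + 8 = (t + 2)*(t + 4)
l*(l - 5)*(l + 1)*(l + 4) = l^4 - 21*l^2 - 20*l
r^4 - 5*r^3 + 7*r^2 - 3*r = r*(r - 3)*(r - 1)^2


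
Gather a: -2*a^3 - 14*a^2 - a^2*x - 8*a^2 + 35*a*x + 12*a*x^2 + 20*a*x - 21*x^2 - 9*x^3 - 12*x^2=-2*a^3 + a^2*(-x - 22) + a*(12*x^2 + 55*x) - 9*x^3 - 33*x^2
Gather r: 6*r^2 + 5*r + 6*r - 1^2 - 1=6*r^2 + 11*r - 2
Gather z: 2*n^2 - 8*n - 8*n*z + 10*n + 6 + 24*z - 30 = 2*n^2 + 2*n + z*(24 - 8*n) - 24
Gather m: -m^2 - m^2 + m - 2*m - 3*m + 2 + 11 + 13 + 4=-2*m^2 - 4*m + 30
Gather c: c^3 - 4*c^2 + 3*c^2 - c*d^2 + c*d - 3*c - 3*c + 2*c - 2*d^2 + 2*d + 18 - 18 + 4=c^3 - c^2 + c*(-d^2 + d - 4) - 2*d^2 + 2*d + 4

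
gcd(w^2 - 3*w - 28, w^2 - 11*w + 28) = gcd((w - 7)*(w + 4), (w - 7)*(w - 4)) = w - 7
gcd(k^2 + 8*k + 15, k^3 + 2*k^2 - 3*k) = k + 3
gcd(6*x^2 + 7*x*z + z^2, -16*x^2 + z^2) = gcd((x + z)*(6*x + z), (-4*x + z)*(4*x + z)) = 1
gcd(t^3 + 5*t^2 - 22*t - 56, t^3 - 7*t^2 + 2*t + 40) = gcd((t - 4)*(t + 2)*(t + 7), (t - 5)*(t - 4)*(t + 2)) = t^2 - 2*t - 8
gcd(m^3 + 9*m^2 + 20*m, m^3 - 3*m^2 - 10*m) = m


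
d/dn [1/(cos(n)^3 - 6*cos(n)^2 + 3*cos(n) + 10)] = 3*(cos(n)^2 - 4*cos(n) + 1)*sin(n)/(cos(n)^3 - 6*cos(n)^2 + 3*cos(n) + 10)^2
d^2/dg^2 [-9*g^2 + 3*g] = -18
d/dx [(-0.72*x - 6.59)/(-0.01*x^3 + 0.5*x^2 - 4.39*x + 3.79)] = (-0.0144*x^3 + 0.1623*x^2 + 6.59*x - 31.6589)/(0.0001*x^6 - 0.01*x^5 + 0.3378*x^4 - 4.4658*x^3 + 23.0621*x^2 - 33.2762*x + 14.3641)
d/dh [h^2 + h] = 2*h + 1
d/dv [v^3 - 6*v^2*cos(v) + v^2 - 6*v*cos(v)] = 6*v^2*sin(v) + 3*v^2 + 6*v*sin(v) - 12*v*cos(v) + 2*v - 6*cos(v)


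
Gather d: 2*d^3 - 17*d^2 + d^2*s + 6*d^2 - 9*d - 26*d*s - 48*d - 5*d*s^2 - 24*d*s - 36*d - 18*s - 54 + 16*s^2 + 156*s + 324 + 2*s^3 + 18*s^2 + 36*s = 2*d^3 + d^2*(s - 11) + d*(-5*s^2 - 50*s - 93) + 2*s^3 + 34*s^2 + 174*s + 270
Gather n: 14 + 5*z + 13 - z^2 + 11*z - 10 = -z^2 + 16*z + 17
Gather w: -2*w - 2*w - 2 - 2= -4*w - 4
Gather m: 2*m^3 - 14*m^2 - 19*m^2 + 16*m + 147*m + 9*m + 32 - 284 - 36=2*m^3 - 33*m^2 + 172*m - 288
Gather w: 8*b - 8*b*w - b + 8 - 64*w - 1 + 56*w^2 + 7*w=7*b + 56*w^2 + w*(-8*b - 57) + 7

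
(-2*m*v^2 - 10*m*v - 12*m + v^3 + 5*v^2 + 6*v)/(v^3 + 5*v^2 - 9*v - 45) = (-2*m*v - 4*m + v^2 + 2*v)/(v^2 + 2*v - 15)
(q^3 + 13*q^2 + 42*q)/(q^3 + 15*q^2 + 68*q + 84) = q/(q + 2)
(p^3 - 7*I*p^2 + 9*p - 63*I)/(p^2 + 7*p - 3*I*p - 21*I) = (p^2 - 4*I*p + 21)/(p + 7)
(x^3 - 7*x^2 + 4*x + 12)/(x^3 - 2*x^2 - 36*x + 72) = (x + 1)/(x + 6)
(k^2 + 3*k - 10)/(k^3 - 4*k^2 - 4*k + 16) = (k + 5)/(k^2 - 2*k - 8)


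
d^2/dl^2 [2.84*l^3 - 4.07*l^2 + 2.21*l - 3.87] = 17.04*l - 8.14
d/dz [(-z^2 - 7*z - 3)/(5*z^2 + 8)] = 7*(5*z^2 + 2*z - 8)/(25*z^4 + 80*z^2 + 64)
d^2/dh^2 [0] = 0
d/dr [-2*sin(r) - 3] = -2*cos(r)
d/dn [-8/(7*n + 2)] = 56/(7*n + 2)^2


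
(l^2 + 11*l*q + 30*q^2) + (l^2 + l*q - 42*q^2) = 2*l^2 + 12*l*q - 12*q^2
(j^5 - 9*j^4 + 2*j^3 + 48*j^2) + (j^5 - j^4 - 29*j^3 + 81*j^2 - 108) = 2*j^5 - 10*j^4 - 27*j^3 + 129*j^2 - 108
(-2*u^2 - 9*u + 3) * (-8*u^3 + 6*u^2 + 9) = 16*u^5 + 60*u^4 - 78*u^3 - 81*u + 27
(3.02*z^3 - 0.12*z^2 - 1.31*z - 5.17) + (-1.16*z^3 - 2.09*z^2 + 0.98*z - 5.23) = 1.86*z^3 - 2.21*z^2 - 0.33*z - 10.4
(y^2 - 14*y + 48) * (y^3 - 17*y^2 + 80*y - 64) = y^5 - 31*y^4 + 366*y^3 - 2000*y^2 + 4736*y - 3072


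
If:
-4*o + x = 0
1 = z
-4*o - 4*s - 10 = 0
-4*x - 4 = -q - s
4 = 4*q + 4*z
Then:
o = -13/34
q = 0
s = -36/17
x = -26/17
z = 1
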